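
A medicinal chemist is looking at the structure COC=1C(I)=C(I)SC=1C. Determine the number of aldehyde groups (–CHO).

0

Scan the SMILES for the aldehyde motif — none present.
Groups that are present: 1 ether.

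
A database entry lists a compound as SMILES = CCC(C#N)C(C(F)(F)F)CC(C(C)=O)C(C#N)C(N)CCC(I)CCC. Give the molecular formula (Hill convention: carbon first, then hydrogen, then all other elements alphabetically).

Walk through each heavy atom and fill implicit hydrogens from standard valence (C 4, N 3, O 2, S 2, halogen 1):
  atom 1: C, bond orders sum to 1 (valence 4) → 3 H
  atom 2: C, bond orders sum to 2 (valence 4) → 2 H
  atom 3: C, bond orders sum to 3 (valence 4) → 1 H
  atom 4: C, bond orders sum to 4 (valence 4) → 0 H
  atom 5: N, bond orders sum to 3 (valence 3) → 0 H
  atom 6: C, bond orders sum to 3 (valence 4) → 1 H
  atom 7: C, bond orders sum to 4 (valence 4) → 0 H
  atom 8: F (halogen, monovalent) → 0 H
  atom 9: F (halogen, monovalent) → 0 H
  atom 10: F (halogen, monovalent) → 0 H
  atom 11: C, bond orders sum to 2 (valence 4) → 2 H
  atom 12: C, bond orders sum to 3 (valence 4) → 1 H
  atom 13: C, bond orders sum to 4 (valence 4) → 0 H
  atom 14: C, bond orders sum to 1 (valence 4) → 3 H
  atom 15: O, bond orders sum to 2 (valence 2) → 0 H
  atom 16: C, bond orders sum to 3 (valence 4) → 1 H
  atom 17: C, bond orders sum to 4 (valence 4) → 0 H
  atom 18: N, bond orders sum to 3 (valence 3) → 0 H
  atom 19: C, bond orders sum to 3 (valence 4) → 1 H
  atom 20: N, bond orders sum to 1 (valence 3) → 2 H
  atom 21: C, bond orders sum to 2 (valence 4) → 2 H
  atom 22: C, bond orders sum to 2 (valence 4) → 2 H
  atom 23: C, bond orders sum to 3 (valence 4) → 1 H
  atom 24: I (halogen, monovalent) → 0 H
  atom 25: C, bond orders sum to 2 (valence 4) → 2 H
  atom 26: C, bond orders sum to 2 (valence 4) → 2 H
  atom 27: C, bond orders sum to 1 (valence 4) → 3 H
Totals → C:19, H:29, F:3, I:1, N:3, O:1.
In Hill order: C19H29F3IN3O.

C19H29F3IN3O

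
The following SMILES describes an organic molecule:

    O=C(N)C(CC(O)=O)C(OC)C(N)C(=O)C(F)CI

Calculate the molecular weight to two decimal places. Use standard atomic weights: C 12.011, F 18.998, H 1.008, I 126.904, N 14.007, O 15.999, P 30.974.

First, the molecular formula is C10H16FIN2O5 (counting implicit H from valence).
  C: 10 × 12.011 = 120.110
  F: 1 × 18.998 = 18.998
  H: 16 × 1.008 = 16.128
  I: 1 × 126.904 = 126.904
  N: 2 × 14.007 = 28.014
  O: 5 × 15.999 = 79.995
Sum: 10×12.011 + 1×18.998 + 16×1.008 + 1×126.904 + 2×14.007 + 5×15.999 = 390.149 → 390.15 g/mol.

390.15 g/mol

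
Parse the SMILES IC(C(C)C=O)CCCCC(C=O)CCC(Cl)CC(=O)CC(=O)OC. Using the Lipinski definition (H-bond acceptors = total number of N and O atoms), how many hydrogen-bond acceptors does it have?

5

N atoms: 0; O atoms: 5.
Lipinski HBA = 0 + 5 = 5.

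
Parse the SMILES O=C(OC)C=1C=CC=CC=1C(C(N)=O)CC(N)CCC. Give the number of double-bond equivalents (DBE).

6

Molecular formula: C15H22N2O3.
DoU = (2C + 2 + N − H − X) / 2, where X is the halogen count and O/S are ignored.
    = (2·15 + 2 + 2 − 22 − 0) / 2 = 12 / 2 = 6.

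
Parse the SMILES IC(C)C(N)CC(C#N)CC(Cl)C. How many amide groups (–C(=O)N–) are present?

0

Scan the SMILES for the amide motif — none present.
Groups that are present: 1 nitrile, 1 primary amine.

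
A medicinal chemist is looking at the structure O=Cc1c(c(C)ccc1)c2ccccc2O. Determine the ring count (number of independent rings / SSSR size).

2

In SMILES, each pair of matching ring-closure digits denotes one ring-closing bond; the number of such bonds equals the number of independent rings.
Ring-closure bonds here: 2.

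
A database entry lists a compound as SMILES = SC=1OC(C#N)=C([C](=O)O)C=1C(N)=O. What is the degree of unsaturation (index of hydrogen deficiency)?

7

Molecular formula: C7H4N2O4S.
DoU = (2C + 2 + N − H − X) / 2, where X is the halogen count and O/S are ignored.
    = (2·7 + 2 + 2 − 4 − 0) / 2 = 14 / 2 = 7.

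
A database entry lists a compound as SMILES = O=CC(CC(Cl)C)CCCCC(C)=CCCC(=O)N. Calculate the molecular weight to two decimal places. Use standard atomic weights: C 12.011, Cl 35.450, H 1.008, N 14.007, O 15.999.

First, the molecular formula is C15H26ClNO2 (counting implicit H from valence).
  C: 15 × 12.011 = 180.165
  Cl: 1 × 35.450 = 35.450
  H: 26 × 1.008 = 26.208
  N: 1 × 14.007 = 14.007
  O: 2 × 15.999 = 31.998
Sum: 15×12.011 + 1×35.450 + 26×1.008 + 1×14.007 + 2×15.999 = 287.828 → 287.83 g/mol.

287.83 g/mol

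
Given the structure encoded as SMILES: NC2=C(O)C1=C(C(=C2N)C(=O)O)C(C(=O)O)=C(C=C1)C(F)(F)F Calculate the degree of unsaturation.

9

Degree of unsaturation = (number of rings) + (number of π bonds).
Ring closures in the SMILES: 2.
π bonds: 7 double bonds (each 1 DoU) → 7 DoU from unsaturation.
Total DoU = 2 + 7 = 9.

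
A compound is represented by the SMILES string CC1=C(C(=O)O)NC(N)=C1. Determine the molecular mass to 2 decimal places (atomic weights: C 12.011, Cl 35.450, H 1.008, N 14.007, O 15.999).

140.14 g/mol

First, the molecular formula is C6H8N2O2 (counting implicit H from valence).
  C: 6 × 12.011 = 72.066
  H: 8 × 1.008 = 8.064
  N: 2 × 14.007 = 28.014
  O: 2 × 15.999 = 31.998
Sum: 6×12.011 + 8×1.008 + 2×14.007 + 2×15.999 = 140.142 → 140.14 g/mol.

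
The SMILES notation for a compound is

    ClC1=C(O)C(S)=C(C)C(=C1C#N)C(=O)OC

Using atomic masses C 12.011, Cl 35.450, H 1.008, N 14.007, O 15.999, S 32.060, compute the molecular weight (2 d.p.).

First, the molecular formula is C10H8ClNO3S (counting implicit H from valence).
  C: 10 × 12.011 = 120.110
  Cl: 1 × 35.450 = 35.450
  H: 8 × 1.008 = 8.064
  N: 1 × 14.007 = 14.007
  O: 3 × 15.999 = 47.997
  S: 1 × 32.060 = 32.060
Sum: 10×12.011 + 1×35.450 + 8×1.008 + 1×14.007 + 3×15.999 + 1×32.060 = 257.688 → 257.69 g/mol.

257.69 g/mol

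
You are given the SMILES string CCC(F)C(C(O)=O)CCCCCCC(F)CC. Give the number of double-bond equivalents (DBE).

Degree of unsaturation = (number of rings) + (number of π bonds).
Ring closures in the SMILES: 0.
π bonds: 1 double bond (each 1 DoU) → 1 DoU from unsaturation.
Total DoU = 0 + 1 = 1.

1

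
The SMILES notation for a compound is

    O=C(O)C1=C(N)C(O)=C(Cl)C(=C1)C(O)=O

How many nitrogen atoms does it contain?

Scan the SMILES for N atoms (remember two-letter symbols like Cl and Br are single atoms).
Nitrogen count: 1.

1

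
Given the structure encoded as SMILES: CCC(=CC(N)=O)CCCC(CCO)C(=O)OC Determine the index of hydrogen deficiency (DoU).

Degree of unsaturation = (number of rings) + (number of π bonds).
Ring closures in the SMILES: 0.
π bonds: 3 double bonds (each 1 DoU) → 3 DoU from unsaturation.
Total DoU = 0 + 3 = 3.

3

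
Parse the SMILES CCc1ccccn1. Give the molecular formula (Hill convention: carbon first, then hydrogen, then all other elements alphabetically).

C7H9N

Walk through each heavy atom and fill implicit hydrogens from standard valence (C 4, N 3, O 2, S 2, halogen 1); for lowercase aromatic atoms, an aromatic c carries 1 H when it has two neighbours and 0 H with three, and aromatic n carries 0 H:
  atom 1: C, bond orders sum to 1 (valence 4) → 3 H
  atom 2: C, bond orders sum to 2 (valence 4) → 2 H
  atom 3: aromatic c, 3 neighbours → 0 H
  atom 4: aromatic c, 2 neighbours → 1 H
  atom 5: aromatic c, 2 neighbours → 1 H
  atom 6: aromatic c, 2 neighbours → 1 H
  atom 7: aromatic c, 2 neighbours → 1 H
  atom 8: aromatic n, 2 neighbours → 0 H
Totals → C:7, H:9, N:1.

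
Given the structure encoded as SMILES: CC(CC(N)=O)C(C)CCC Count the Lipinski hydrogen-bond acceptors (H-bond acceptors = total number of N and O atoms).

N atoms: 1; O atoms: 1.
Lipinski HBA = 1 + 1 = 2.

2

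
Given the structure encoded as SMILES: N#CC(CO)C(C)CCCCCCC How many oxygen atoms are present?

Scan the SMILES for O atoms (remember two-letter symbols like Cl and Br are single atoms).
Oxygen count: 1.

1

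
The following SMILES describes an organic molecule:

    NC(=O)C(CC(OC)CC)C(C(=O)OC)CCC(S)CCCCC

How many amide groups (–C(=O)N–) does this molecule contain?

1

The amide motif appears at heavy-atom position 2 in the SMILES.
Other groups present: 1 ester, 1 ether, 1 thiol.
Amide count: 1.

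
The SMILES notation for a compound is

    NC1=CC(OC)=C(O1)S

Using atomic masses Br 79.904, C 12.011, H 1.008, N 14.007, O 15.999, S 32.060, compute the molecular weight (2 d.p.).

145.18 g/mol

First, the molecular formula is C5H7NO2S (counting implicit H from valence).
  C: 5 × 12.011 = 60.055
  H: 7 × 1.008 = 7.056
  N: 1 × 14.007 = 14.007
  O: 2 × 15.999 = 31.998
  S: 1 × 32.060 = 32.060
Sum: 5×12.011 + 7×1.008 + 1×14.007 + 2×15.999 + 1×32.060 = 145.176 → 145.18 g/mol.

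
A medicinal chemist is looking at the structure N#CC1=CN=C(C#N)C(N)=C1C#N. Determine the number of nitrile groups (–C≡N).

The nitrile motif appears at heavy-atom positions 2, 7, 12 in the SMILES.
Other groups present: 1 primary amine.
Nitrile count: 3.

3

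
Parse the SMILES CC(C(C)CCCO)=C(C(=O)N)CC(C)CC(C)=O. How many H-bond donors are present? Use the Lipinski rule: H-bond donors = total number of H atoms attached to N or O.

3

Donors: find every N or O and count the H atoms it carries.
  atom 8 (O): bond orders sum to 1 → 1 H
  atom 11 (O): bond orders sum to 2 → 0 H
  atom 12 (N): bond orders sum to 1 → 2 H
  atom 19 (O): bond orders sum to 2 → 0 H
Lipinski HBD = 3.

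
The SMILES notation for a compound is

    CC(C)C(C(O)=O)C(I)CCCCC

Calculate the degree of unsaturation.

1

Degree of unsaturation = (number of rings) + (number of π bonds).
Ring closures in the SMILES: 0.
π bonds: 1 double bond (each 1 DoU) → 1 DoU from unsaturation.
Total DoU = 0 + 1 = 1.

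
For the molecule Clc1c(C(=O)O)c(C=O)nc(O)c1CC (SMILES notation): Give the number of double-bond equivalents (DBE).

Molecular formula: C9H8ClNO4.
DoU = (2C + 2 + N − H − X) / 2, where X is the halogen count and O/S are ignored.
    = (2·9 + 2 + 1 − 8 − 1) / 2 = 12 / 2 = 6.

6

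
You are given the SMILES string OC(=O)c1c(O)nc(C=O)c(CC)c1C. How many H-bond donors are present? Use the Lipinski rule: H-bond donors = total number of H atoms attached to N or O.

2

Donors: find every N or O and count the H atoms it carries.
  atom 1 (O): bond orders sum to 1 → 1 H
  atom 3 (O): bond orders sum to 2 → 0 H
  atom 6 (O): bond orders sum to 1 → 1 H
  atom 7 (N): bond orders sum to 3 → 0 H
  atom 10 (O): bond orders sum to 2 → 0 H
Lipinski HBD = 2.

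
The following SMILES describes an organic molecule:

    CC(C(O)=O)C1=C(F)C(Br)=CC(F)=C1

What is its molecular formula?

C9H7BrF2O2

Walk through each heavy atom and fill implicit hydrogens from standard valence (C 4, N 3, O 2, S 2, halogen 1):
  atom 1: C, bond orders sum to 1 (valence 4) → 3 H
  atom 2: C, bond orders sum to 3 (valence 4) → 1 H
  atom 3: C, bond orders sum to 4 (valence 4) → 0 H
  atom 4: O, bond orders sum to 1 (valence 2) → 1 H
  atom 5: O, bond orders sum to 2 (valence 2) → 0 H
  atom 6: C, bond orders sum to 4 (valence 4) → 0 H
  atom 7: C, bond orders sum to 4 (valence 4) → 0 H
  atom 8: F (halogen, monovalent) → 0 H
  atom 9: C, bond orders sum to 4 (valence 4) → 0 H
  atom 10: Br (halogen, monovalent) → 0 H
  atom 11: C, bond orders sum to 3 (valence 4) → 1 H
  atom 12: C, bond orders sum to 4 (valence 4) → 0 H
  atom 13: F (halogen, monovalent) → 0 H
  atom 14: C, bond orders sum to 3 (valence 4) → 1 H
Totals → C:9, H:7, Br:1, F:2, O:2.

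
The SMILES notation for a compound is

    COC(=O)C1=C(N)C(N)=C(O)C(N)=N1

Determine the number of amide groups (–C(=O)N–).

0

Scan the SMILES for the amide motif — none present.
Groups that are present: 1 ester, 1 hydroxyl, 3 primary amine.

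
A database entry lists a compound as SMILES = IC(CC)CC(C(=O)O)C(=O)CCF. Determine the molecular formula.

C9H14FIO3

Walk through each heavy atom and fill implicit hydrogens from standard valence (C 4, N 3, O 2, S 2, halogen 1):
  atom 1: I (halogen, monovalent) → 0 H
  atom 2: C, bond orders sum to 3 (valence 4) → 1 H
  atom 3: C, bond orders sum to 2 (valence 4) → 2 H
  atom 4: C, bond orders sum to 1 (valence 4) → 3 H
  atom 5: C, bond orders sum to 2 (valence 4) → 2 H
  atom 6: C, bond orders sum to 3 (valence 4) → 1 H
  atom 7: C, bond orders sum to 4 (valence 4) → 0 H
  atom 8: O, bond orders sum to 2 (valence 2) → 0 H
  atom 9: O, bond orders sum to 1 (valence 2) → 1 H
  atom 10: C, bond orders sum to 4 (valence 4) → 0 H
  atom 11: O, bond orders sum to 2 (valence 2) → 0 H
  atom 12: C, bond orders sum to 2 (valence 4) → 2 H
  atom 13: C, bond orders sum to 2 (valence 4) → 2 H
  atom 14: F (halogen, monovalent) → 0 H
Totals → C:9, H:14, F:1, I:1, O:3.
In Hill order: C9H14FIO3.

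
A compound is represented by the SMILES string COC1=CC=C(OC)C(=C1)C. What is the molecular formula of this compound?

C9H12O2

Walk through each heavy atom and fill implicit hydrogens from standard valence (C 4, N 3, O 2, S 2, halogen 1):
  atom 1: C, bond orders sum to 1 (valence 4) → 3 H
  atom 2: O, bond orders sum to 2 (valence 2) → 0 H
  atom 3: C, bond orders sum to 4 (valence 4) → 0 H
  atom 4: C, bond orders sum to 3 (valence 4) → 1 H
  atom 5: C, bond orders sum to 3 (valence 4) → 1 H
  atom 6: C, bond orders sum to 4 (valence 4) → 0 H
  atom 7: O, bond orders sum to 2 (valence 2) → 0 H
  atom 8: C, bond orders sum to 1 (valence 4) → 3 H
  atom 9: C, bond orders sum to 4 (valence 4) → 0 H
  atom 10: C, bond orders sum to 3 (valence 4) → 1 H
  atom 11: C, bond orders sum to 1 (valence 4) → 3 H
Totals → C:9, H:12, O:2.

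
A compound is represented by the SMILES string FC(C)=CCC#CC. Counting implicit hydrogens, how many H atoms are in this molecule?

Walk through each heavy atom and fill implicit hydrogens from standard valence (C 4, N 3, O 2, S 2, halogen 1):
  atom 1: F (halogen, monovalent) → 0 H
  atom 2: C, bond orders sum to 4 (valence 4) → 0 H
  atom 3: C, bond orders sum to 1 (valence 4) → 3 H
  atom 4: C, bond orders sum to 3 (valence 4) → 1 H
  atom 5: C, bond orders sum to 2 (valence 4) → 2 H
  atom 6: C, bond orders sum to 4 (valence 4) → 0 H
  atom 7: C, bond orders sum to 4 (valence 4) → 0 H
  atom 8: C, bond orders sum to 1 (valence 4) → 3 H
Total hydrogens: 9.

9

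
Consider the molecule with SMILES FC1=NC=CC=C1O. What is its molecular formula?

Walk through each heavy atom and fill implicit hydrogens from standard valence (C 4, N 3, O 2, S 2, halogen 1):
  atom 1: F (halogen, monovalent) → 0 H
  atom 2: C, bond orders sum to 4 (valence 4) → 0 H
  atom 3: N, bond orders sum to 3 (valence 3) → 0 H
  atom 4: C, bond orders sum to 3 (valence 4) → 1 H
  atom 5: C, bond orders sum to 3 (valence 4) → 1 H
  atom 6: C, bond orders sum to 3 (valence 4) → 1 H
  atom 7: C, bond orders sum to 4 (valence 4) → 0 H
  atom 8: O, bond orders sum to 1 (valence 2) → 1 H
Totals → C:5, H:4, F:1, N:1, O:1.
In Hill order: C5H4FNO.

C5H4FNO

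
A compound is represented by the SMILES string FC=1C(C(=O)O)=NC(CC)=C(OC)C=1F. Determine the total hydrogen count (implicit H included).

9

Walk through each heavy atom and fill implicit hydrogens from standard valence (C 4, N 3, O 2, S 2, halogen 1):
  atom 1: F (halogen, monovalent) → 0 H
  atom 2: C, bond orders sum to 4 (valence 4) → 0 H
  atom 3: C, bond orders sum to 4 (valence 4) → 0 H
  atom 4: C, bond orders sum to 4 (valence 4) → 0 H
  atom 5: O, bond orders sum to 2 (valence 2) → 0 H
  atom 6: O, bond orders sum to 1 (valence 2) → 1 H
  atom 7: N, bond orders sum to 3 (valence 3) → 0 H
  atom 8: C, bond orders sum to 4 (valence 4) → 0 H
  atom 9: C, bond orders sum to 2 (valence 4) → 2 H
  atom 10: C, bond orders sum to 1 (valence 4) → 3 H
  atom 11: C, bond orders sum to 4 (valence 4) → 0 H
  atom 12: O, bond orders sum to 2 (valence 2) → 0 H
  atom 13: C, bond orders sum to 1 (valence 4) → 3 H
  atom 14: C, bond orders sum to 4 (valence 4) → 0 H
  atom 15: F (halogen, monovalent) → 0 H
Total hydrogens: 9.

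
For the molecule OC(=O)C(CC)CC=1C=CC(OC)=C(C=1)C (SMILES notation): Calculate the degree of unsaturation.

5

Degree of unsaturation = (number of rings) + (number of π bonds).
Ring closures in the SMILES: 1.
π bonds: 4 double bonds (each 1 DoU) → 4 DoU from unsaturation.
Total DoU = 1 + 4 = 5.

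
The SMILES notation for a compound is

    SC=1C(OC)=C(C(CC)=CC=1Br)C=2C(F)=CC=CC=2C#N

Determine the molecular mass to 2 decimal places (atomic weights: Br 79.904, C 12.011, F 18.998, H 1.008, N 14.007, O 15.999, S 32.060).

366.25 g/mol

First, the molecular formula is C16H13BrFNOS (counting implicit H from valence).
  Br: 1 × 79.904 = 79.904
  C: 16 × 12.011 = 192.176
  F: 1 × 18.998 = 18.998
  H: 13 × 1.008 = 13.104
  N: 1 × 14.007 = 14.007
  O: 1 × 15.999 = 15.999
  S: 1 × 32.060 = 32.060
Sum: 1×79.904 + 16×12.011 + 1×18.998 + 13×1.008 + 1×14.007 + 1×15.999 + 1×32.060 = 366.248 → 366.25 g/mol.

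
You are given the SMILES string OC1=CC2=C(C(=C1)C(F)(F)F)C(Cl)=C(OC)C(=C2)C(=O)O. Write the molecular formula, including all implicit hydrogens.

Walk through each heavy atom and fill implicit hydrogens from standard valence (C 4, N 3, O 2, S 2, halogen 1):
  atom 1: O, bond orders sum to 1 (valence 2) → 1 H
  atom 2: C, bond orders sum to 4 (valence 4) → 0 H
  atom 3: C, bond orders sum to 3 (valence 4) → 1 H
  atom 4: C, bond orders sum to 4 (valence 4) → 0 H
  atom 5: C, bond orders sum to 4 (valence 4) → 0 H
  atom 6: C, bond orders sum to 4 (valence 4) → 0 H
  atom 7: C, bond orders sum to 3 (valence 4) → 1 H
  atom 8: C, bond orders sum to 4 (valence 4) → 0 H
  atom 9: F (halogen, monovalent) → 0 H
  atom 10: F (halogen, monovalent) → 0 H
  atom 11: F (halogen, monovalent) → 0 H
  atom 12: C, bond orders sum to 4 (valence 4) → 0 H
  atom 13: Cl (halogen, monovalent) → 0 H
  atom 14: C, bond orders sum to 4 (valence 4) → 0 H
  atom 15: O, bond orders sum to 2 (valence 2) → 0 H
  atom 16: C, bond orders sum to 1 (valence 4) → 3 H
  atom 17: C, bond orders sum to 4 (valence 4) → 0 H
  atom 18: C, bond orders sum to 3 (valence 4) → 1 H
  atom 19: C, bond orders sum to 4 (valence 4) → 0 H
  atom 20: O, bond orders sum to 2 (valence 2) → 0 H
  atom 21: O, bond orders sum to 1 (valence 2) → 1 H
Totals → C:13, H:8, Cl:1, F:3, O:4.
In Hill order: C13H8ClF3O4.

C13H8ClF3O4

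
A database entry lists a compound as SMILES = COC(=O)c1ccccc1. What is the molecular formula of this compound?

C8H8O2

Walk through each heavy atom and fill implicit hydrogens from standard valence (C 4, N 3, O 2, S 2, halogen 1); for lowercase aromatic atoms, an aromatic c carries 1 H when it has two neighbours and 0 H with three, and aromatic n carries 0 H:
  atom 1: C, bond orders sum to 1 (valence 4) → 3 H
  atom 2: O, bond orders sum to 2 (valence 2) → 0 H
  atom 3: C, bond orders sum to 4 (valence 4) → 0 H
  atom 4: O, bond orders sum to 2 (valence 2) → 0 H
  atom 5: aromatic c, 3 neighbours → 0 H
  atom 6: aromatic c, 2 neighbours → 1 H
  atom 7: aromatic c, 2 neighbours → 1 H
  atom 8: aromatic c, 2 neighbours → 1 H
  atom 9: aromatic c, 2 neighbours → 1 H
  atom 10: aromatic c, 2 neighbours → 1 H
Totals → C:8, H:8, O:2.
In Hill order: C8H8O2.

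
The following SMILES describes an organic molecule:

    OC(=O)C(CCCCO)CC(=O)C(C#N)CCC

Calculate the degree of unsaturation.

Degree of unsaturation = (number of rings) + (number of π bonds).
Ring closures in the SMILES: 0.
π bonds: 2 double bonds (each 1 DoU), 1 triple bond (each 2 DoU) → 4 DoU from unsaturation.
Total DoU = 0 + 4 = 4.

4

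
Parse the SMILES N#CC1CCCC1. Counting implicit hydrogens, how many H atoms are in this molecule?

Walk through each heavy atom and fill implicit hydrogens from standard valence (C 4, N 3, O 2, S 2, halogen 1):
  atom 1: N, bond orders sum to 3 (valence 3) → 0 H
  atom 2: C, bond orders sum to 4 (valence 4) → 0 H
  atom 3: C, bond orders sum to 3 (valence 4) → 1 H
  atom 4: C, bond orders sum to 2 (valence 4) → 2 H
  atom 5: C, bond orders sum to 2 (valence 4) → 2 H
  atom 6: C, bond orders sum to 2 (valence 4) → 2 H
  atom 7: C, bond orders sum to 2 (valence 4) → 2 H
Total hydrogens: 9.

9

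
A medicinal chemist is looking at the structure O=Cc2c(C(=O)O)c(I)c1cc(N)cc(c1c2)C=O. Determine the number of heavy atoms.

Every atom symbol written in the SMILES (organic subset) is one heavy atom; implicit H are not written.
Heavy atoms by element → C:13, I:1, N:1, O:4.
Total: 19.

19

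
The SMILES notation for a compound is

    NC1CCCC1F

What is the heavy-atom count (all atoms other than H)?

Every atom symbol written in the SMILES (organic subset) is one heavy atom; implicit H are not written.
Heavy atoms by element → C:5, F:1, N:1.
Total: 7.

7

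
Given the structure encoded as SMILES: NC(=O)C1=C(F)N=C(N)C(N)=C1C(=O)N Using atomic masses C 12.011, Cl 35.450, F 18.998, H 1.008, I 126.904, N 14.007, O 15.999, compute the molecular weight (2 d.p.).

First, the molecular formula is C7H8FN5O2 (counting implicit H from valence).
  C: 7 × 12.011 = 84.077
  F: 1 × 18.998 = 18.998
  H: 8 × 1.008 = 8.064
  N: 5 × 14.007 = 70.035
  O: 2 × 15.999 = 31.998
Sum: 7×12.011 + 1×18.998 + 8×1.008 + 5×14.007 + 2×15.999 = 213.172 → 213.17 g/mol.

213.17 g/mol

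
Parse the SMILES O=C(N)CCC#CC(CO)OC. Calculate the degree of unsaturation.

3

Molecular formula: C8H13NO3.
DoU = (2C + 2 + N − H − X) / 2, where X is the halogen count and O/S are ignored.
    = (2·8 + 2 + 1 − 13 − 0) / 2 = 6 / 2 = 3.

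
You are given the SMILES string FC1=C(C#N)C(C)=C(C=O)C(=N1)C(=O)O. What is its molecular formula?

C9H5FN2O3

Walk through each heavy atom and fill implicit hydrogens from standard valence (C 4, N 3, O 2, S 2, halogen 1):
  atom 1: F (halogen, monovalent) → 0 H
  atom 2: C, bond orders sum to 4 (valence 4) → 0 H
  atom 3: C, bond orders sum to 4 (valence 4) → 0 H
  atom 4: C, bond orders sum to 4 (valence 4) → 0 H
  atom 5: N, bond orders sum to 3 (valence 3) → 0 H
  atom 6: C, bond orders sum to 4 (valence 4) → 0 H
  atom 7: C, bond orders sum to 1 (valence 4) → 3 H
  atom 8: C, bond orders sum to 4 (valence 4) → 0 H
  atom 9: C, bond orders sum to 3 (valence 4) → 1 H
  atom 10: O, bond orders sum to 2 (valence 2) → 0 H
  atom 11: C, bond orders sum to 4 (valence 4) → 0 H
  atom 12: N, bond orders sum to 3 (valence 3) → 0 H
  atom 13: C, bond orders sum to 4 (valence 4) → 0 H
  atom 14: O, bond orders sum to 2 (valence 2) → 0 H
  atom 15: O, bond orders sum to 1 (valence 2) → 1 H
Totals → C:9, H:5, F:1, N:2, O:3.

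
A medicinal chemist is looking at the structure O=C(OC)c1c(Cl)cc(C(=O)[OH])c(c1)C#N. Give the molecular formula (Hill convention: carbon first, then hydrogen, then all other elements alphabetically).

C10H6ClNO4

Walk through each heavy atom and fill implicit hydrogens from standard valence (C 4, N 3, O 2, S 2, halogen 1); for lowercase aromatic atoms, an aromatic c carries 1 H when it has two neighbours and 0 H with three, and aromatic n carries 0 H:
  atom 1: O, bond orders sum to 2 (valence 2) → 0 H
  atom 2: C, bond orders sum to 4 (valence 4) → 0 H
  atom 3: O, bond orders sum to 2 (valence 2) → 0 H
  atom 4: C, bond orders sum to 1 (valence 4) → 3 H
  atom 5: aromatic c, 3 neighbours → 0 H
  atom 6: aromatic c, 3 neighbours → 0 H
  atom 7: Cl (halogen, monovalent) → 0 H
  atom 8: aromatic c, 2 neighbours → 1 H
  atom 9: aromatic c, 3 neighbours → 0 H
  atom 10: C, bond orders sum to 4 (valence 4) → 0 H
  atom 11: O, bond orders sum to 2 (valence 2) → 0 H
  atom 12: O with explicit H count 1
  atom 13: aromatic c, 3 neighbours → 0 H
  atom 14: aromatic c, 2 neighbours → 1 H
  atom 15: C, bond orders sum to 4 (valence 4) → 0 H
  atom 16: N, bond orders sum to 3 (valence 3) → 0 H
Totals → C:10, H:6, Cl:1, N:1, O:4.
In Hill order: C10H6ClNO4.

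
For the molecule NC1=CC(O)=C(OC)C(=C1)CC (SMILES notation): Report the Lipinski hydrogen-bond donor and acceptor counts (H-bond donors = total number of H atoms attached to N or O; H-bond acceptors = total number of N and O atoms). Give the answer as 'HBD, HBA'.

Donors: find every N or O and count the H atoms it carries.
  atom 1 (N): bond orders sum to 1 → 2 H
  atom 5 (O): bond orders sum to 1 → 1 H
  atom 7 (O): bond orders sum to 2 → 0 H
Lipinski HBD = 3.
Acceptors: N atoms = 1, O atoms = 2 → HBA = 3.

3, 3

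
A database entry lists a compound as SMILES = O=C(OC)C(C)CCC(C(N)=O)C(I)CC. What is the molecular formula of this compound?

Walk through each heavy atom and fill implicit hydrogens from standard valence (C 4, N 3, O 2, S 2, halogen 1):
  atom 1: O, bond orders sum to 2 (valence 2) → 0 H
  atom 2: C, bond orders sum to 4 (valence 4) → 0 H
  atom 3: O, bond orders sum to 2 (valence 2) → 0 H
  atom 4: C, bond orders sum to 1 (valence 4) → 3 H
  atom 5: C, bond orders sum to 3 (valence 4) → 1 H
  atom 6: C, bond orders sum to 1 (valence 4) → 3 H
  atom 7: C, bond orders sum to 2 (valence 4) → 2 H
  atom 8: C, bond orders sum to 2 (valence 4) → 2 H
  atom 9: C, bond orders sum to 3 (valence 4) → 1 H
  atom 10: C, bond orders sum to 4 (valence 4) → 0 H
  atom 11: N, bond orders sum to 1 (valence 3) → 2 H
  atom 12: O, bond orders sum to 2 (valence 2) → 0 H
  atom 13: C, bond orders sum to 3 (valence 4) → 1 H
  atom 14: I (halogen, monovalent) → 0 H
  atom 15: C, bond orders sum to 2 (valence 4) → 2 H
  atom 16: C, bond orders sum to 1 (valence 4) → 3 H
Totals → C:11, H:20, I:1, N:1, O:3.

C11H20INO3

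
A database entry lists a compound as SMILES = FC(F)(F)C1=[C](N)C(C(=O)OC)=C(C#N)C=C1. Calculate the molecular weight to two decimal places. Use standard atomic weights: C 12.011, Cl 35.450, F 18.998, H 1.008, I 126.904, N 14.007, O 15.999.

244.17 g/mol

First, the molecular formula is C10H7F3N2O2 (counting implicit H from valence).
  C: 10 × 12.011 = 120.110
  F: 3 × 18.998 = 56.994
  H: 7 × 1.008 = 7.056
  N: 2 × 14.007 = 28.014
  O: 2 × 15.999 = 31.998
Sum: 10×12.011 + 3×18.998 + 7×1.008 + 2×14.007 + 2×15.999 = 244.172 → 244.17 g/mol.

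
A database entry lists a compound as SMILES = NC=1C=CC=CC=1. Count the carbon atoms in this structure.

Count every carbon token in the SMILES (each C, including those in ring-closure positions and inside branches).
Carbon count: 6.

6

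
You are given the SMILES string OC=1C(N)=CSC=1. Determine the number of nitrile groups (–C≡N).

0

Scan the SMILES for the nitrile motif — none present.
Groups that are present: 1 hydroxyl, 1 primary amine.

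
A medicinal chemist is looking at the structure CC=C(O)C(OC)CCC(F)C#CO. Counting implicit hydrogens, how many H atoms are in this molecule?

Walk through each heavy atom and fill implicit hydrogens from standard valence (C 4, N 3, O 2, S 2, halogen 1):
  atom 1: C, bond orders sum to 1 (valence 4) → 3 H
  atom 2: C, bond orders sum to 3 (valence 4) → 1 H
  atom 3: C, bond orders sum to 4 (valence 4) → 0 H
  atom 4: O, bond orders sum to 1 (valence 2) → 1 H
  atom 5: C, bond orders sum to 3 (valence 4) → 1 H
  atom 6: O, bond orders sum to 2 (valence 2) → 0 H
  atom 7: C, bond orders sum to 1 (valence 4) → 3 H
  atom 8: C, bond orders sum to 2 (valence 4) → 2 H
  atom 9: C, bond orders sum to 2 (valence 4) → 2 H
  atom 10: C, bond orders sum to 3 (valence 4) → 1 H
  atom 11: F (halogen, monovalent) → 0 H
  atom 12: C, bond orders sum to 4 (valence 4) → 0 H
  atom 13: C, bond orders sum to 4 (valence 4) → 0 H
  atom 14: O, bond orders sum to 1 (valence 2) → 1 H
Total hydrogens: 15.

15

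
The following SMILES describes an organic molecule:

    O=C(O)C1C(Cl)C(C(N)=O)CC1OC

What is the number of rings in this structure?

1

In SMILES, each pair of matching ring-closure digits denotes one ring-closing bond; the number of such bonds equals the number of independent rings.
Ring-closure bonds here: 1.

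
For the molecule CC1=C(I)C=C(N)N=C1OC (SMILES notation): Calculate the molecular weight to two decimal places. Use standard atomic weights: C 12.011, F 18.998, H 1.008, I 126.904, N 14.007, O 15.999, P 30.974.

264.07 g/mol

First, the molecular formula is C7H9IN2O (counting implicit H from valence).
  C: 7 × 12.011 = 84.077
  H: 9 × 1.008 = 9.072
  I: 1 × 126.904 = 126.904
  N: 2 × 14.007 = 28.014
  O: 1 × 15.999 = 15.999
Sum: 7×12.011 + 9×1.008 + 1×126.904 + 2×14.007 + 1×15.999 = 264.066 → 264.07 g/mol.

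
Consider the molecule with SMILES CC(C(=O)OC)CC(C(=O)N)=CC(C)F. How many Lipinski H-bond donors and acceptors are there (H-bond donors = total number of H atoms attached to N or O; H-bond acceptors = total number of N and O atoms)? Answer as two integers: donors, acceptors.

Donors: find every N or O and count the H atoms it carries.
  atom 4 (O): bond orders sum to 2 → 0 H
  atom 5 (O): bond orders sum to 2 → 0 H
  atom 10 (O): bond orders sum to 2 → 0 H
  atom 11 (N): bond orders sum to 1 → 2 H
Lipinski HBD = 2.
Acceptors: N atoms = 1, O atoms = 3 → HBA = 4.

2, 4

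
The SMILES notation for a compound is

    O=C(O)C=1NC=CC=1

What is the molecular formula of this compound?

Walk through each heavy atom and fill implicit hydrogens from standard valence (C 4, N 3, O 2, S 2, halogen 1):
  atom 1: O, bond orders sum to 2 (valence 2) → 0 H
  atom 2: C, bond orders sum to 4 (valence 4) → 0 H
  atom 3: O, bond orders sum to 1 (valence 2) → 1 H
  atom 4: C, bond orders sum to 4 (valence 4) → 0 H
  atom 5: N, bond orders sum to 2 (valence 3) → 1 H
  atom 6: C, bond orders sum to 3 (valence 4) → 1 H
  atom 7: C, bond orders sum to 3 (valence 4) → 1 H
  atom 8: C, bond orders sum to 3 (valence 4) → 1 H
Totals → C:5, H:5, N:1, O:2.
In Hill order: C5H5NO2.

C5H5NO2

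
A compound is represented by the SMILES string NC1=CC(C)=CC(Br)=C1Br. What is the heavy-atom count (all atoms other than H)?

10

Every atom symbol written in the SMILES (organic subset) is one heavy atom; implicit H are not written.
Heavy atoms by element → Br:2, C:7, N:1.
Total: 10.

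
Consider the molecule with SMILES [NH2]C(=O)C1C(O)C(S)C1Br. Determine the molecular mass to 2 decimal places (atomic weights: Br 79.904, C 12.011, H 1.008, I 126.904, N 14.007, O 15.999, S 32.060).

226.09 g/mol

First, the molecular formula is C5H8BrNO2S (counting implicit H from valence).
  Br: 1 × 79.904 = 79.904
  C: 5 × 12.011 = 60.055
  H: 8 × 1.008 = 8.064
  N: 1 × 14.007 = 14.007
  O: 2 × 15.999 = 31.998
  S: 1 × 32.060 = 32.060
Sum: 1×79.904 + 5×12.011 + 8×1.008 + 1×14.007 + 2×15.999 + 1×32.060 = 226.088 → 226.09 g/mol.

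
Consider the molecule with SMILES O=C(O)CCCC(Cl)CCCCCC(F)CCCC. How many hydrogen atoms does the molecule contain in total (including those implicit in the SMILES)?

Walk through each heavy atom and fill implicit hydrogens from standard valence (C 4, N 3, O 2, S 2, halogen 1):
  atom 1: O, bond orders sum to 2 (valence 2) → 0 H
  atom 2: C, bond orders sum to 4 (valence 4) → 0 H
  atom 3: O, bond orders sum to 1 (valence 2) → 1 H
  atom 4: C, bond orders sum to 2 (valence 4) → 2 H
  atom 5: C, bond orders sum to 2 (valence 4) → 2 H
  atom 6: C, bond orders sum to 2 (valence 4) → 2 H
  atom 7: C, bond orders sum to 3 (valence 4) → 1 H
  atom 8: Cl (halogen, monovalent) → 0 H
  atom 9: C, bond orders sum to 2 (valence 4) → 2 H
  atom 10: C, bond orders sum to 2 (valence 4) → 2 H
  atom 11: C, bond orders sum to 2 (valence 4) → 2 H
  atom 12: C, bond orders sum to 2 (valence 4) → 2 H
  atom 13: C, bond orders sum to 2 (valence 4) → 2 H
  atom 14: C, bond orders sum to 3 (valence 4) → 1 H
  atom 15: F (halogen, monovalent) → 0 H
  atom 16: C, bond orders sum to 2 (valence 4) → 2 H
  atom 17: C, bond orders sum to 2 (valence 4) → 2 H
  atom 18: C, bond orders sum to 2 (valence 4) → 2 H
  atom 19: C, bond orders sum to 1 (valence 4) → 3 H
Total hydrogens: 28.

28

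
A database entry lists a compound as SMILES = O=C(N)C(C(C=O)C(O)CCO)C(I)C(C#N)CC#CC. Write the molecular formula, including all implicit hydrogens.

Walk through each heavy atom and fill implicit hydrogens from standard valence (C 4, N 3, O 2, S 2, halogen 1):
  atom 1: O, bond orders sum to 2 (valence 2) → 0 H
  atom 2: C, bond orders sum to 4 (valence 4) → 0 H
  atom 3: N, bond orders sum to 1 (valence 3) → 2 H
  atom 4: C, bond orders sum to 3 (valence 4) → 1 H
  atom 5: C, bond orders sum to 3 (valence 4) → 1 H
  atom 6: C, bond orders sum to 3 (valence 4) → 1 H
  atom 7: O, bond orders sum to 2 (valence 2) → 0 H
  atom 8: C, bond orders sum to 3 (valence 4) → 1 H
  atom 9: O, bond orders sum to 1 (valence 2) → 1 H
  atom 10: C, bond orders sum to 2 (valence 4) → 2 H
  atom 11: C, bond orders sum to 2 (valence 4) → 2 H
  atom 12: O, bond orders sum to 1 (valence 2) → 1 H
  atom 13: C, bond orders sum to 3 (valence 4) → 1 H
  atom 14: I (halogen, monovalent) → 0 H
  atom 15: C, bond orders sum to 3 (valence 4) → 1 H
  atom 16: C, bond orders sum to 4 (valence 4) → 0 H
  atom 17: N, bond orders sum to 3 (valence 3) → 0 H
  atom 18: C, bond orders sum to 2 (valence 4) → 2 H
  atom 19: C, bond orders sum to 4 (valence 4) → 0 H
  atom 20: C, bond orders sum to 4 (valence 4) → 0 H
  atom 21: C, bond orders sum to 1 (valence 4) → 3 H
Totals → C:14, H:19, I:1, N:2, O:4.

C14H19IN2O4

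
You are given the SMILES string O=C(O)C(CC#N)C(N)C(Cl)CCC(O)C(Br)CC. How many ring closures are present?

0

In SMILES, each pair of matching ring-closure digits denotes one ring-closing bond; the number of such bonds equals the number of independent rings.
Ring-closure bonds here: 0.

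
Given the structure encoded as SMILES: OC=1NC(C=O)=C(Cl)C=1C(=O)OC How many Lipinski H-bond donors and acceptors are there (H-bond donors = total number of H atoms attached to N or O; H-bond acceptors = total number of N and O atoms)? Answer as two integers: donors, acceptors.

Donors: find every N or O and count the H atoms it carries.
  atom 1 (O): bond orders sum to 1 → 1 H
  atom 3 (N): bond orders sum to 2 → 1 H
  atom 6 (O): bond orders sum to 2 → 0 H
  atom 11 (O): bond orders sum to 2 → 0 H
  atom 12 (O): bond orders sum to 2 → 0 H
Lipinski HBD = 2.
Acceptors: N atoms = 1, O atoms = 4 → HBA = 5.

2, 5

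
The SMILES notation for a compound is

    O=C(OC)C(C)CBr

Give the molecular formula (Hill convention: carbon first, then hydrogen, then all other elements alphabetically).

Walk through each heavy atom and fill implicit hydrogens from standard valence (C 4, N 3, O 2, S 2, halogen 1):
  atom 1: O, bond orders sum to 2 (valence 2) → 0 H
  atom 2: C, bond orders sum to 4 (valence 4) → 0 H
  atom 3: O, bond orders sum to 2 (valence 2) → 0 H
  atom 4: C, bond orders sum to 1 (valence 4) → 3 H
  atom 5: C, bond orders sum to 3 (valence 4) → 1 H
  atom 6: C, bond orders sum to 1 (valence 4) → 3 H
  atom 7: C, bond orders sum to 2 (valence 4) → 2 H
  atom 8: Br (halogen, monovalent) → 0 H
Totals → C:5, H:9, Br:1, O:2.
In Hill order: C5H9BrO2.

C5H9BrO2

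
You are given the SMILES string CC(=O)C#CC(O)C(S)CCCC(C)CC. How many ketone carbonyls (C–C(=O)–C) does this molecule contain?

1

The ketone motif appears at heavy-atom position 2 in the SMILES.
Other groups present: 1 alkyne, 1 hydroxyl, 1 thiol.
Ketone count: 1.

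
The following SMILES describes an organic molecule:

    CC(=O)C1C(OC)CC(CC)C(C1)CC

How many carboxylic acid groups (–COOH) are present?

0

Scan the SMILES for the carboxylic acid motif — none present.
Groups that are present: 1 ether, 1 ketone.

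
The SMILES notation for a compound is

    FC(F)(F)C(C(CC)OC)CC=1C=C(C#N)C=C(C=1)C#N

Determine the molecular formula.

Walk through each heavy atom and fill implicit hydrogens from standard valence (C 4, N 3, O 2, S 2, halogen 1):
  atom 1: F (halogen, monovalent) → 0 H
  atom 2: C, bond orders sum to 4 (valence 4) → 0 H
  atom 3: F (halogen, monovalent) → 0 H
  atom 4: F (halogen, monovalent) → 0 H
  atom 5: C, bond orders sum to 3 (valence 4) → 1 H
  atom 6: C, bond orders sum to 3 (valence 4) → 1 H
  atom 7: C, bond orders sum to 2 (valence 4) → 2 H
  atom 8: C, bond orders sum to 1 (valence 4) → 3 H
  atom 9: O, bond orders sum to 2 (valence 2) → 0 H
  atom 10: C, bond orders sum to 1 (valence 4) → 3 H
  atom 11: C, bond orders sum to 2 (valence 4) → 2 H
  atom 12: C, bond orders sum to 4 (valence 4) → 0 H
  atom 13: C, bond orders sum to 3 (valence 4) → 1 H
  atom 14: C, bond orders sum to 4 (valence 4) → 0 H
  atom 15: C, bond orders sum to 4 (valence 4) → 0 H
  atom 16: N, bond orders sum to 3 (valence 3) → 0 H
  atom 17: C, bond orders sum to 3 (valence 4) → 1 H
  atom 18: C, bond orders sum to 4 (valence 4) → 0 H
  atom 19: C, bond orders sum to 3 (valence 4) → 1 H
  atom 20: C, bond orders sum to 4 (valence 4) → 0 H
  atom 21: N, bond orders sum to 3 (valence 3) → 0 H
Totals → C:15, H:15, F:3, N:2, O:1.
In Hill order: C15H15F3N2O.

C15H15F3N2O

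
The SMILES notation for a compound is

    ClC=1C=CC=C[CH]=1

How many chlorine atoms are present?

1

Scan the SMILES for Cl atoms (remember two-letter symbols like Cl and Br are single atoms).
Chlorine count: 1.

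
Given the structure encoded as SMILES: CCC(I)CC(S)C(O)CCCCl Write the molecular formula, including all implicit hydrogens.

C9H18ClIOS

Walk through each heavy atom and fill implicit hydrogens from standard valence (C 4, N 3, O 2, S 2, halogen 1):
  atom 1: C, bond orders sum to 1 (valence 4) → 3 H
  atom 2: C, bond orders sum to 2 (valence 4) → 2 H
  atom 3: C, bond orders sum to 3 (valence 4) → 1 H
  atom 4: I (halogen, monovalent) → 0 H
  atom 5: C, bond orders sum to 2 (valence 4) → 2 H
  atom 6: C, bond orders sum to 3 (valence 4) → 1 H
  atom 7: S, bond orders sum to 1 (valence 2) → 1 H
  atom 8: C, bond orders sum to 3 (valence 4) → 1 H
  atom 9: O, bond orders sum to 1 (valence 2) → 1 H
  atom 10: C, bond orders sum to 2 (valence 4) → 2 H
  atom 11: C, bond orders sum to 2 (valence 4) → 2 H
  atom 12: C, bond orders sum to 2 (valence 4) → 2 H
  atom 13: Cl (halogen, monovalent) → 0 H
Totals → C:9, H:18, Cl:1, I:1, O:1, S:1.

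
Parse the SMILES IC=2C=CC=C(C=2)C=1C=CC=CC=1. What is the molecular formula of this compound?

C12H9I

Walk through each heavy atom and fill implicit hydrogens from standard valence (C 4, N 3, O 2, S 2, halogen 1):
  atom 1: I (halogen, monovalent) → 0 H
  atom 2: C, bond orders sum to 4 (valence 4) → 0 H
  atom 3: C, bond orders sum to 3 (valence 4) → 1 H
  atom 4: C, bond orders sum to 3 (valence 4) → 1 H
  atom 5: C, bond orders sum to 3 (valence 4) → 1 H
  atom 6: C, bond orders sum to 4 (valence 4) → 0 H
  atom 7: C, bond orders sum to 3 (valence 4) → 1 H
  atom 8: C, bond orders sum to 4 (valence 4) → 0 H
  atom 9: C, bond orders sum to 3 (valence 4) → 1 H
  atom 10: C, bond orders sum to 3 (valence 4) → 1 H
  atom 11: C, bond orders sum to 3 (valence 4) → 1 H
  atom 12: C, bond orders sum to 3 (valence 4) → 1 H
  atom 13: C, bond orders sum to 3 (valence 4) → 1 H
Totals → C:12, H:9, I:1.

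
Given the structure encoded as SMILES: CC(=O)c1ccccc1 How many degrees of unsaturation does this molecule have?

Molecular formula: C8H8O.
DoU = (2C + 2 + N − H − X) / 2, where X is the halogen count and O/S are ignored.
    = (2·8 + 2 + 0 − 8 − 0) / 2 = 10 / 2 = 5.

5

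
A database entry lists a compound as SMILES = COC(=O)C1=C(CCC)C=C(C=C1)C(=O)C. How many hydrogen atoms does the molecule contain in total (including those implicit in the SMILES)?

Walk through each heavy atom and fill implicit hydrogens from standard valence (C 4, N 3, O 2, S 2, halogen 1):
  atom 1: C, bond orders sum to 1 (valence 4) → 3 H
  atom 2: O, bond orders sum to 2 (valence 2) → 0 H
  atom 3: C, bond orders sum to 4 (valence 4) → 0 H
  atom 4: O, bond orders sum to 2 (valence 2) → 0 H
  atom 5: C, bond orders sum to 4 (valence 4) → 0 H
  atom 6: C, bond orders sum to 4 (valence 4) → 0 H
  atom 7: C, bond orders sum to 2 (valence 4) → 2 H
  atom 8: C, bond orders sum to 2 (valence 4) → 2 H
  atom 9: C, bond orders sum to 1 (valence 4) → 3 H
  atom 10: C, bond orders sum to 3 (valence 4) → 1 H
  atom 11: C, bond orders sum to 4 (valence 4) → 0 H
  atom 12: C, bond orders sum to 3 (valence 4) → 1 H
  atom 13: C, bond orders sum to 3 (valence 4) → 1 H
  atom 14: C, bond orders sum to 4 (valence 4) → 0 H
  atom 15: O, bond orders sum to 2 (valence 2) → 0 H
  atom 16: C, bond orders sum to 1 (valence 4) → 3 H
Total hydrogens: 16.

16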